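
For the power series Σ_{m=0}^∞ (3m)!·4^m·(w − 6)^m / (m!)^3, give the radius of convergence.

R = 1/108

Ratio test: |a_{m+1}/a_m| = (3m+1)·(3m+2)·(3m+3)/(m+1)³ · 4 → 108 as m → ∞.
The series converges when 108 · |w − 6| < 1, giving R = 1/108.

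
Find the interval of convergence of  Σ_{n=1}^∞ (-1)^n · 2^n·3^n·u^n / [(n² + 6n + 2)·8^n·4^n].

Apply the ratio test: |a_{n+1}| / |a_n| = [(n² + 6n + 2)/((n+1)² + 6(n+1) + 2)] · 2·3/(8·4), which tends to 3/16 as n → ∞.
Thus R = 1/(3/16) = 16/3.
Check u = 16/3: absolute convergence follows by limit comparison with Σ 1/n².
When u = -16/3, the terms are on the order of 1/n², so the series converges absolutely by comparison with the p-series (p = 2 > 1).

[-16/3, 16/3]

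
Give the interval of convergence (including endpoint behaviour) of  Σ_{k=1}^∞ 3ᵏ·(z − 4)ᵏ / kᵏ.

Root test: |a_k|^(1/k) = 3/k → 0.
The limit is 0 for every z, so R = ∞.

(−∞, ∞)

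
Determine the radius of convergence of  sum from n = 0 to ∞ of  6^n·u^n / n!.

R = ∞

Ratio test: |a_{n+1}/a_n| = 6 · 1/(n+1) → 0 as n → ∞.
The ratio tends to 0 regardless of u, hence R = ∞.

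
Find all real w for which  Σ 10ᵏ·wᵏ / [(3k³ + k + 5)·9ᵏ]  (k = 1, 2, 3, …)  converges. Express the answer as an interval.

Ratio test: |a_{k+1}/a_k| = [(3k³ + k + 5)/(3(k+1)³ + (k+1) + 5)] · 10/9 → 10/9 as k → ∞.
Convergence for |w| · 10/9 < 1, i.e. |w| < 9/10. So R = 9/10.
At w = 9/10: the terms are on the order of 1/k³, so the series converges absolutely by comparison with the p-series (p = 3 > 1).
At w = -9/10: the terms are on the order of 1/k³, so the series converges absolutely by comparison with the p-series (p = 3 > 1).

[-9/10, 9/10]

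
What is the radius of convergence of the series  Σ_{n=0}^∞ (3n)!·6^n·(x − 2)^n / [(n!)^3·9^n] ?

R = 1/18

The ratio of consecutive coefficients is (3n+1)·(3n+2)·(3n+3)/(n+1)³ · 6/9 → 18.
The series converges when 18 · |x − 2| < 1, giving R = 1/18.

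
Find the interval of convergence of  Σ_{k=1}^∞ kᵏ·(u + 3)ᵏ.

Root test: |a_k|^(1/k) = k → ∞.
The root grows without bound, so R = 0 (convergence only at u = -3).

{-3}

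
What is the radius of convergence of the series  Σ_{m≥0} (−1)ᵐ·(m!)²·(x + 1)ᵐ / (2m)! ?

Apply the ratio test: |a_{m+1}| / |a_m| = (m+1)²/[(2m+1)·(2m+2)], which tends to 1/4 as m → ∞.
Hence the series converges for |x + 1| < 1/(1/4) = 4, so the radius of convergence is 4.

R = 4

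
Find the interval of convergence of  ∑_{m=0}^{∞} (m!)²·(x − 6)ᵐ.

Ratio test: |a_{m+1}/a_m| = (m+1)² → ∞ as m → ∞.
Since the ratio → ∞, the series diverges for every x ≠ 6, and R = 0.

{6}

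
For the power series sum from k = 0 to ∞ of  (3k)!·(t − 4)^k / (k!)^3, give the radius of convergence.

Ratio test: |a_{k+1}/a_k| = (3k+1)·(3k+2)·(3k+3)/(k+1)³ → 27 as k → ∞.
Thus R = 1/(27) = 1/27.

R = 1/27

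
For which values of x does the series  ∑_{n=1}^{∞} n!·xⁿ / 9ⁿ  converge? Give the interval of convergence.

By the ratio test, |a_{n+1}/a_n| = (n+1) · 1/9 → ∞.
Since the ratio → ∞, the series diverges for every x ≠ 0, and R = 0.

{0}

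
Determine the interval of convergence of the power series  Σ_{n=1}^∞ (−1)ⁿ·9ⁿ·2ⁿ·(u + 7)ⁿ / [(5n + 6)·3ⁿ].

By the ratio test, |a_{n+1}/a_n| = [(5n + 6)/(5(n+1) + 6)] · 9·2/3 → 6.
The series converges when 6 · |u + 7| < 1, giving R = 1/6.
Check u = -41/6: convergence follows from the alternating series test (terms decrease monotonically to 0).
When u = -43/6, the terms are asymptotic to a nonzero constant times 1/n, so the series diverges by limit comparison with Σ 1/n.

(-43/6, -41/6]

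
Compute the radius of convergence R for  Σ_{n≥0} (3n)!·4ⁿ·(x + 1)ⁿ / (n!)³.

R = 1/108

By the ratio test, |a_{n+1}/a_n| = (3n+1)·(3n+2)·(3n+3)/(n+1)³ · 4 → 108.
Hence the series converges for |x + 1| < 1/(108) = 1/108, so the radius of convergence is 1/108.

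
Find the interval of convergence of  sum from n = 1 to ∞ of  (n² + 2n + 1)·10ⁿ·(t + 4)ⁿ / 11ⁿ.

(-51/10, -29/10)

Ratio test: |a_{n+1}/a_n| = [((n+1)² + 2(n+1) + 1)/(n² + 2n + 1)] · 10/11 → 10/11 as n → ∞.
Convergence for |t + 4| · 10/11 < 1, i.e. |t + 4| < 11/10. So R = 11/10.
When t = -29/10, the terms have absolute value of order n², which does not tend to 0, so the series diverges by the divergence test.
When t = -51/10, the terms have absolute value of order n², which does not tend to 0, so the series diverges by the divergence test.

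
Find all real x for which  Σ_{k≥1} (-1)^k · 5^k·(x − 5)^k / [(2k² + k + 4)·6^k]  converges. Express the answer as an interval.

By the ratio test, |a_{k+1}/a_k| = [(2k² + k + 4)/(2(k+1)² + (k+1) + 4)] · 5/6 → 5/6.
Convergence for |x − 5| · 5/6 < 1, i.e. |x − 5| < 6/5. So R = 6/5.
At x = 31/5: the series is dominated by a constant times Σ 1/k², which converges (p = 2 > 1).
Endpoint x = 19/5: the terms are on the order of 1/k², so the series converges absolutely by comparison with the p-series (p = 2 > 1).

[19/5, 31/5]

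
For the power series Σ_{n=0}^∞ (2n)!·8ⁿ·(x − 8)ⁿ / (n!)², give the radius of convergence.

R = 1/32

Apply the ratio test: |a_{n+1}| / |a_n| = (2n+1)·(2n+2)/(n+1)² · 8, which tends to 32 as n → ∞.
Convergence for |x − 8| · 32 < 1, i.e. |x − 8| < 1/32. So R = 1/32.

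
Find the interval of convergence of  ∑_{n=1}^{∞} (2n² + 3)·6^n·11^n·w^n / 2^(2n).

(-2/33, 2/33)

Ratio test: |a_{n+1}/a_n| = [(2(n+1)² + 3)/(2n² + 3)] · 6·11/4 → 33/2 as n → ∞.
Convergence for |w| · 33/2 < 1, i.e. |w| < 2/33. So R = 2/33.
When w = 2/33, the terms have absolute value of order n², which does not tend to 0, so the series diverges by the divergence test.
Check w = -2/33: the n-th term does not approach 0; divergence by the term test.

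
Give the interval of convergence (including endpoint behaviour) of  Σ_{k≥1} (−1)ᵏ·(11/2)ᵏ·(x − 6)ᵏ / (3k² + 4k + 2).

[64/11, 68/11]

Apply the ratio test: |a_{k+1}| / |a_k| = [(3k² + 4k + 2)/(3(k+1)² + 4(k+1) + 2)] · 11/2, which tends to 11/2 as k → ∞.
Convergence for |x − 6| · 11/2 < 1, i.e. |x − 6| < 2/11. So R = 2/11.
When x = 68/11, the terms are on the order of 1/k², so the series converges absolutely by comparison with the p-series (p = 2 > 1).
Endpoint x = 64/11: absolute convergence follows by limit comparison with Σ 1/k².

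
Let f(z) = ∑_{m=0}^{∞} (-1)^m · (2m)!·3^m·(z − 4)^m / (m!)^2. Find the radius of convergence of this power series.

R = 1/12

The ratio of consecutive coefficients is (2m+1)·(2m+2)/(m+1)² · 3 → 12.
Thus R = 1/(12) = 1/12.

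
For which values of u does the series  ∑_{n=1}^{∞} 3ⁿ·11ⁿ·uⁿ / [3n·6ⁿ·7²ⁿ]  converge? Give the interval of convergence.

[-98/11, 98/11)

The ratio of consecutive coefficients is [3n/3(n+1)] · 3·11/(6·49) → 11/98.
Convergence for |u| · 11/98 < 1, i.e. |u| < 98/11. So R = 98/11.
Endpoint u = 98/11: comparison with the harmonic series Σ 1/n shows the series diverges.
At u = -98/11: an alternating series whose terms decrease to 0 in absolute value, so it converges by the Leibniz criterion.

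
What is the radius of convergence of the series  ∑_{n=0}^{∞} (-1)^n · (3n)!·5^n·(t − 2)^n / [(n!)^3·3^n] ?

Apply the ratio test: |a_{n+1}| / |a_n| = (3n+1)·(3n+2)·(3n+3)/(n+1)³ · 5/3, which tends to 45 as n → ∞.
Convergence for |t − 2| · 45 < 1, i.e. |t − 2| < 1/45. So R = 1/45.

R = 1/45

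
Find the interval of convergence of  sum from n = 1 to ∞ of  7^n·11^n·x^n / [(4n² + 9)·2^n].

[-2/77, 2/77]

By the ratio test, |a_{n+1}/a_n| = [(4n² + 9)/(4(n+1)² + 9)] · 7·11/2 → 77/2.
Hence the series converges for |x| < 1/(77/2) = 2/77, so the radius of convergence is 2/77.
Endpoint x = 2/77: the series is dominated by a constant times Σ 1/n², which converges (p = 2 > 1).
Endpoint x = -2/77: the terms are on the order of 1/n², so the series converges absolutely by comparison with the p-series (p = 2 > 1).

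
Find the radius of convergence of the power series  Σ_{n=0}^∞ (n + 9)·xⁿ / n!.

R = ∞

By the ratio test, |a_{n+1}/a_n| = ((n+1) + 9)/(n + 9) · 1/(n+1) → 0.
The limit is 0, so the series converges for all x; R = ∞.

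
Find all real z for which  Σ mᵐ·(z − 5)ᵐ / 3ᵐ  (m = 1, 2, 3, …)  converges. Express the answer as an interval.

By the Cauchy root test, |a_m|^(1/m) = m/3 → ∞.
The root grows without bound, so R = 0 (convergence only at z = 5).

{5}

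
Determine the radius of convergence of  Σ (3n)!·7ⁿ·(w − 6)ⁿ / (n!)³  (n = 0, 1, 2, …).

R = 1/189

The ratio of consecutive coefficients is (3n+1)·(3n+2)·(3n+3)/(n+1)³ · 7 → 189.
Thus R = 1/(189) = 1/189.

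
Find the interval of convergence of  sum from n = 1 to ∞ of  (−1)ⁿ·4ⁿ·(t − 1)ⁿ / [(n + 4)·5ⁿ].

(-1/4, 9/4]

By the ratio test, |a_{n+1}/a_n| = [(n + 4)/((n+1) + 4)] · 4/5 → 4/5.
Hence the series converges for |t − 1| < 1/(4/5) = 5/4, so the radius of convergence is 5/4.
Check t = 9/4: the terms alternate in sign and decrease monotonically to 0 in absolute value (size ~ c/n), so the alternating series test gives convergence.
When t = -1/4, the terms are asymptotic to a nonzero constant times 1/n, so the series diverges by limit comparison with Σ 1/n.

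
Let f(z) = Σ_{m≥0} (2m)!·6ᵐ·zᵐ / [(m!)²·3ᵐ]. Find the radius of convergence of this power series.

Ratio test: |a_{m+1}/a_m| = (2m+1)·(2m+2)/(m+1)² · 6/3 → 8 as m → ∞.
The series converges when 8 · |z| < 1, giving R = 1/8.

R = 1/8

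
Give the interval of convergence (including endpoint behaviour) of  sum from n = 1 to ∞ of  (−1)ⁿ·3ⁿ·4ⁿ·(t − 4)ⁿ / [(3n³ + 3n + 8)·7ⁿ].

Ratio test: |a_{n+1}/a_n| = [(3n³ + 3n + 8)/(3(n+1)³ + 3(n+1) + 8)] · 3·4/7 → 12/7 as n → ∞.
Hence the series converges for |t − 4| < 1/(12/7) = 7/12, so the radius of convergence is 7/12.
At t = 55/12: the series is dominated by a constant times Σ 1/n³, which converges (p = 3 > 1).
Endpoint t = 41/12: the terms are on the order of 1/n³, so the series converges absolutely by comparison with the p-series (p = 3 > 1).

[41/12, 55/12]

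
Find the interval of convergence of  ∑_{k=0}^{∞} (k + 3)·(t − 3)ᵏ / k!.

By the ratio test, |a_{k+1}/a_k| = ((k+1) + 3)/(k + 3) · 1/(k+1) → 0.
The limit is 0, so the series converges for all t; R = ∞.

(−∞, ∞)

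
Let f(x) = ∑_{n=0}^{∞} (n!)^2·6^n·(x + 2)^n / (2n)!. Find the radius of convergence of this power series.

Ratio test: |a_{n+1}/a_n| = (n+1)²/[(2n+1)·(2n+2)] · 6 → 3/2 as n → ∞.
The series converges when 3/2 · |x + 2| < 1, giving R = 2/3.

R = 2/3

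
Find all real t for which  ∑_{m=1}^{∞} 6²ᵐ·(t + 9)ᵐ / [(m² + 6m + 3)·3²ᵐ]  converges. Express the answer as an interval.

[-37/4, -35/4]

Ratio test: |a_{m+1}/a_m| = [(m² + 6m + 3)/((m+1)² + 6(m+1) + 3)] · 36/9 → 4 as m → ∞.
Thus R = 1/(4) = 1/4.
Endpoint t = -35/4: the terms are on the order of 1/m², so the series converges absolutely by comparison with the p-series (p = 2 > 1).
Endpoint t = -37/4: absolute convergence follows by limit comparison with Σ 1/m².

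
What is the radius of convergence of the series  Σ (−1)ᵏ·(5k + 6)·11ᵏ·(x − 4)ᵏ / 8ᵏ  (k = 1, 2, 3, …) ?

Apply the ratio test: |a_{k+1}| / |a_k| = [(5(k+1) + 6)/(5k + 6)] · 11/8, which tends to 11/8 as k → ∞.
The series converges when 11/8 · |x − 4| < 1, giving R = 8/11.

R = 8/11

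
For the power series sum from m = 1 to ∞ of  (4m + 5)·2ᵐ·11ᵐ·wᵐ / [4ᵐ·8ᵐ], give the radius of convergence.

R = 16/11

Apply the ratio test: |a_{m+1}| / |a_m| = [(4(m+1) + 5)/(4m + 5)] · 2·11/(4·8), which tends to 11/16 as m → ∞.
Thus R = 1/(11/16) = 16/11.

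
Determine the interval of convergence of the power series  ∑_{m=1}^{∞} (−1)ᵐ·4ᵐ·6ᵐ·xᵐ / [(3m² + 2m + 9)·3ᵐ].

[-1/8, 1/8]

By the ratio test, |a_{m+1}/a_m| = [(3m² + 2m + 9)/(3(m+1)² + 2(m+1) + 9)] · 4·6/3 → 8.
Convergence for |x| · 8 < 1, i.e. |x| < 1/8. So R = 1/8.
Endpoint x = 1/8: absolute convergence follows by limit comparison with Σ 1/m².
At x = -1/8: the terms are on the order of 1/m², so the series converges absolutely by comparison with the p-series (p = 2 > 1).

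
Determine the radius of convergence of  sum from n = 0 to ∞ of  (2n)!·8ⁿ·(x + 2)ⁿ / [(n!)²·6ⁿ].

By the ratio test, |a_{n+1}/a_n| = (2n+1)·(2n+2)/(n+1)² · 8/6 → 16/3.
Thus R = 1/(16/3) = 3/16.

R = 3/16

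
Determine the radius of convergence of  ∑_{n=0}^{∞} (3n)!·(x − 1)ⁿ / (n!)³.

R = 1/27

By the ratio test, |a_{n+1}/a_n| = (3n+1)·(3n+2)·(3n+3)/(n+1)³ → 27.
Convergence for |x − 1| · 27 < 1, i.e. |x − 1| < 1/27. So R = 1/27.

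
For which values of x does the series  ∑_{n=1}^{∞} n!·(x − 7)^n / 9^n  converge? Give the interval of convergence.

{7}

By the ratio test, |a_{n+1}/a_n| = (n+1) · 1/9 → ∞.
The ratio grows without bound, so the series diverges whenever (x − 7) ≠ 0; it converges only at x = 7. R = 0.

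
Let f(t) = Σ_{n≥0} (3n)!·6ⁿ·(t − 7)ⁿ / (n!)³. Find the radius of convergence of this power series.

The ratio of consecutive coefficients is (3n+1)·(3n+2)·(3n+3)/(n+1)³ · 6 → 162.
Thus R = 1/(162) = 1/162.

R = 1/162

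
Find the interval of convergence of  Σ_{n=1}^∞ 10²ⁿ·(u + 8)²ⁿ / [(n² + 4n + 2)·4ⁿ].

[-41/5, -39/5]

By the ratio test, |a_{n+1}/a_n| = [(n² + 4n + 2)/((n+1)² + 4(n+1) + 2)] · 100/4 → 25.
Since the exponent of (u + 8) increases by 2 each term, convergence requires |u + 8|² < 1/25, hence R = 1/5.
At u = -39/5: absolute convergence follows by limit comparison with Σ 1/n².
Endpoint u = -41/5: the series is dominated by a constant times Σ 1/n², which converges (p = 2 > 1).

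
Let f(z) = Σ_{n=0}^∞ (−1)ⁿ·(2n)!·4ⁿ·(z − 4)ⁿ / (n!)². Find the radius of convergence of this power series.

R = 1/16

The ratio of consecutive coefficients is (2n+1)·(2n+2)/(n+1)² · 4 → 16.
Convergence for |z − 4| · 16 < 1, i.e. |z − 4| < 1/16. So R = 1/16.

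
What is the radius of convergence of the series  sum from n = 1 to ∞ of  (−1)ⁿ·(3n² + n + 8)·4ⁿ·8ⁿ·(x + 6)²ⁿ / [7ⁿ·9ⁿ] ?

Apply the ratio test: |a_{n+1}| / |a_n| = [(3(n+1)² + (n+1) + 8)/(3n² + n + 8)] · 4·8/(7·9), which tends to 32/63 as n → ∞.
Since the exponent of (x + 6) increases by 2 each term, convergence requires |x + 6|² < 63/32, hence R = 3√14/8.

R = 3√14/8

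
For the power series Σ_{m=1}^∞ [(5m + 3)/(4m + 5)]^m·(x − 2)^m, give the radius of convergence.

Applying the root test, |a_m|^(1/m) = (5m + 3)/(4m + 5) → 5/4.
Hence the series converges for |x − 2| < 1/(5/4) = 4/5, so the radius of convergence is 4/5.

R = 4/5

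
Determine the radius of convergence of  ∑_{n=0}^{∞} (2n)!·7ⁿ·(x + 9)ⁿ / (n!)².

R = 1/28

The ratio of consecutive coefficients is (2n+1)·(2n+2)/(n+1)² · 7 → 28.
Hence the series converges for |x + 9| < 1/(28) = 1/28, so the radius of convergence is 1/28.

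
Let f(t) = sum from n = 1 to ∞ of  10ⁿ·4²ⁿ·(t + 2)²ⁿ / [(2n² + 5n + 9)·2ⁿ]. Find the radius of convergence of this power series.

Apply the ratio test: |a_{n+1}| / |a_n| = [(2n² + 5n + 9)/(2(n+1)² + 5(n+1) + 9)] · 10·16/2, which tends to 80 as n → ∞.
Since the exponent of (t + 2) increases by 2 each term, convergence requires |t + 2|² < 1/80, hence R = √5/20.

R = √5/20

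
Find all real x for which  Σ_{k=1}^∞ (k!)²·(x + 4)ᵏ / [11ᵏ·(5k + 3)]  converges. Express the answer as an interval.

{-4}

By the ratio test, |a_{k+1}/a_k| = (k+1)² · 1/11 · (5k + 3)/(5(k+1) + 3) → ∞.
Since the ratio → ∞, the series diverges for every x ≠ -4, and R = 0.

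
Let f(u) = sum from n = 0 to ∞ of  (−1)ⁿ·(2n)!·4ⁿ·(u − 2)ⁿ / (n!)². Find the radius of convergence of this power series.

R = 1/16

By the ratio test, |a_{n+1}/a_n| = (2n+1)·(2n+2)/(n+1)² · 4 → 16.
Hence the series converges for |u − 2| < 1/(16) = 1/16, so the radius of convergence is 1/16.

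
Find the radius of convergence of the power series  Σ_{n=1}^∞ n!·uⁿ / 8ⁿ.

R = 0

By the ratio test, |a_{n+1}/a_n| = (n+1) · 1/8 → ∞.
The terms grow without bound for any u ≠ 0, so R = 0 (convergence only at u = 0).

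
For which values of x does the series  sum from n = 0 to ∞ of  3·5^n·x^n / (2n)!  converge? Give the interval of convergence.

Apply the ratio test: |a_{n+1}| / |a_n| = 3/3 · 5 · 1/[(2n+1)·(2n+2)], which tends to 0 as n → ∞.
The limit is 0, so the series converges for all x; R = ∞.

(−∞, ∞)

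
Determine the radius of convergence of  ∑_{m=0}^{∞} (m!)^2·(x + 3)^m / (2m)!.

R = 4

By the ratio test, |a_{m+1}/a_m| = (m+1)²/[(2m+1)·(2m+2)] → 1/4.
The series converges when 1/4 · |x + 3| < 1, giving R = 4.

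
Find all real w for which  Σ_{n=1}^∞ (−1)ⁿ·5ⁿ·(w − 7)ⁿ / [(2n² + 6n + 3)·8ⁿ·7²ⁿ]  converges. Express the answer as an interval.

[-357/5, 427/5]

The ratio of consecutive coefficients is [(2n² + 6n + 3)/(2(n+1)² + 6(n+1) + 3)] · 5/(8·49) → 5/392.
Hence the series converges for |w − 7| < 1/(5/392) = 392/5, so the radius of convergence is 392/5.
At w = 427/5: the series is dominated by a constant times Σ 1/n², which converges (p = 2 > 1).
Check w = -357/5: the terms are on the order of 1/n², so the series converges absolutely by comparison with the p-series (p = 2 > 1).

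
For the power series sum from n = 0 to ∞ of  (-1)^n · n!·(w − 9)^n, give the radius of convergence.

R = 0

The ratio of consecutive coefficients is (n+1) → ∞.
The terms grow without bound for any (w − 9) ≠ 0, so R = 0 (convergence only at w = 9).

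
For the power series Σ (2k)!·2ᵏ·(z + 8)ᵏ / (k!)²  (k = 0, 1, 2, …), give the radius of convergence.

R = 1/8

The ratio of consecutive coefficients is (2k+1)·(2k+2)/(k+1)² · 2 → 8.
Thus R = 1/(8) = 1/8.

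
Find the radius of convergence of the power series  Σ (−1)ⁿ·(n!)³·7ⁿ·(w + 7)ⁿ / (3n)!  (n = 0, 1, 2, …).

Apply the ratio test: |a_{n+1}| / |a_n| = (n+1)³/[(3n+1)·(3n+2)·(3n+3)] · 7, which tends to 7/27 as n → ∞.
Hence the series converges for |w + 7| < 1/(7/27) = 27/7, so the radius of convergence is 27/7.

R = 27/7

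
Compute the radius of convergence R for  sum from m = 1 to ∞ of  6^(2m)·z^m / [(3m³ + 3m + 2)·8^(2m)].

The ratio of consecutive coefficients is [(3m³ + 3m + 2)/(3(m+1)³ + 3(m+1) + 2)] · 36/64 → 9/16.
Thus R = 1/(9/16) = 16/9.

R = 16/9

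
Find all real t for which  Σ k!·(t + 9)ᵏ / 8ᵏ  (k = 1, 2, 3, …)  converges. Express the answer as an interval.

{-9}

By the ratio test, |a_{k+1}/a_k| = (k+1) · 1/8 → ∞.
Since the ratio → ∞, the series diverges for every t ≠ -9, and R = 0.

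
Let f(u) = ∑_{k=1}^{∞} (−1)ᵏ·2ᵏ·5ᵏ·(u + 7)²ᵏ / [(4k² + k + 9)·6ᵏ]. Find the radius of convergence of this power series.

Ratio test: |a_{k+1}/a_k| = [(4k² + k + 9)/(4(k+1)² + (k+1) + 9)] · 2·5/6 → 5/3 as k → ∞.
Writing y = (u + 7)², the series in y has radius 3/5, so |u + 7| < √(3/5) and R = √15/5.

R = √15/5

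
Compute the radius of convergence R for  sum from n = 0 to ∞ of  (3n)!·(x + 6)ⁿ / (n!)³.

The ratio of consecutive coefficients is (3n+1)·(3n+2)·(3n+3)/(n+1)³ → 27.
Thus R = 1/(27) = 1/27.

R = 1/27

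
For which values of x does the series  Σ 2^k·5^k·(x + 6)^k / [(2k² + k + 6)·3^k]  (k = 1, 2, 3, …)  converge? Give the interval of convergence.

[-63/10, -57/10]

By the ratio test, |a_{k+1}/a_k| = [(2k² + k + 6)/(2(k+1)² + (k+1) + 6)] · 2·5/3 → 10/3.
The series converges when 10/3 · |x + 6| < 1, giving R = 3/10.
Endpoint x = -57/10: the terms are on the order of 1/k², so the series converges absolutely by comparison with the p-series (p = 2 > 1).
Endpoint x = -63/10: the series is dominated by a constant times Σ 1/k², which converges (p = 2 > 1).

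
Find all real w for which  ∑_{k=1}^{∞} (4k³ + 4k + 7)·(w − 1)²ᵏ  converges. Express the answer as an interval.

(0, 2)

Apply the ratio test: |a_{k+1}| / |a_k| = (4(k+1)³ + 4(k+1) + 7)/(4k³ + 4k + 7), which tends to 1 as k → ∞.
Writing y = (w − 1)², the series in y has radius 1, so |w − 1| < √(1) = 1 and R = 1.
Endpoint w = 2: the k-th term does not approach 0; divergence by the term test.
Check w = 0: the terms have absolute value of order k³, which does not tend to 0, so the series diverges by the divergence test.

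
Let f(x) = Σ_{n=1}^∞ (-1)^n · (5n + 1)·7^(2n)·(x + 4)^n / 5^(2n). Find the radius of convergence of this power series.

The ratio of consecutive coefficients is [(5(n+1) + 1)/(5n + 1)] · 49/25 → 49/25.
Hence the series converges for |x + 4| < 1/(49/25) = 25/49, so the radius of convergence is 25/49.

R = 25/49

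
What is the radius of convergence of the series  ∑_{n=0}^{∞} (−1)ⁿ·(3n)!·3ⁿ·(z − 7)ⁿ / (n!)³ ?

By the ratio test, |a_{n+1}/a_n| = (3n+1)·(3n+2)·(3n+3)/(n+1)³ · 3 → 81.
Thus R = 1/(81) = 1/81.

R = 1/81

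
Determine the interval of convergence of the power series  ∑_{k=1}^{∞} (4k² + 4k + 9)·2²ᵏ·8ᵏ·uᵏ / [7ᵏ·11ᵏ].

(-77/32, 77/32)

Apply the ratio test: |a_{k+1}| / |a_k| = [(4(k+1)² + 4(k+1) + 9)/(4k² + 4k + 9)] · 4·8/(7·11), which tends to 32/77 as k → ∞.
Hence the series converges for |u| < 1/(32/77) = 77/32, so the radius of convergence is 77/32.
When u = 77/32, the k-th term does not approach 0; divergence by the term test.
When u = -77/32, the terms have absolute value of order k², which does not tend to 0, so the series diverges by the divergence test.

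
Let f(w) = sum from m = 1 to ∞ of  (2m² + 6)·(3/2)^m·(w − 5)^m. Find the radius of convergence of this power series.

The ratio of consecutive coefficients is [(2(m+1)² + 6)/(2m² + 6)] · 3/2 → 3/2.
Convergence for |w − 5| · 3/2 < 1, i.e. |w − 5| < 2/3. So R = 2/3.

R = 2/3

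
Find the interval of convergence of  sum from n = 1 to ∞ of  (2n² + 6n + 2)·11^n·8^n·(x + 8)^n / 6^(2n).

(-185/22, -167/22)

By the ratio test, |a_{n+1}/a_n| = [(2(n+1)² + 6(n+1) + 2)/(2n² + 6n + 2)] · 11·8/36 → 22/9.
Hence the series converges for |x + 8| < 1/(22/9) = 9/22, so the radius of convergence is 9/22.
Endpoint x = -167/22: the terms have absolute value of order n², which does not tend to 0, so the series diverges by the divergence test.
Endpoint x = -185/22: the terms do not tend to 0, so the series diverges.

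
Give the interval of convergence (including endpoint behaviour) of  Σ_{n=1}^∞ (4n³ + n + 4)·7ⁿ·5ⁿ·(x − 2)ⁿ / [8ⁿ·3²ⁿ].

(-2/35, 142/35)

The ratio of consecutive coefficients is [(4(n+1)³ + (n+1) + 4)/(4n³ + n + 4)] · 7·5/(8·9) → 35/72.
The series converges when 35/72 · |x − 2| < 1, giving R = 72/35.
Endpoint x = 142/35: the n-th term does not approach 0; divergence by the term test.
When x = -2/35, the terms have absolute value of order n³, which does not tend to 0, so the series diverges by the divergence test.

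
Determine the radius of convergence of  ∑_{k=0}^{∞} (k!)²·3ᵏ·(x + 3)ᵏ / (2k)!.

R = 4/3

Apply the ratio test: |a_{k+1}| / |a_k| = (k+1)²/[(2k+1)·(2k+2)] · 3, which tends to 3/4 as k → ∞.
Thus R = 1/(3/4) = 4/3.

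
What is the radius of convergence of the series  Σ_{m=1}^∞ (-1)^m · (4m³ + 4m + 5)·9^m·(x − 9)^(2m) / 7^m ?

R = √7/3

Ratio test: |a_{m+1}/a_m| = [(4(m+1)³ + 4(m+1) + 5)/(4m³ + 4m + 5)] · 9/7 → 9/7 as m → ∞.
Writing y = (x − 9)², the series in y has radius 7/9, so |x − 9| < √(7/9) and R = √7/3.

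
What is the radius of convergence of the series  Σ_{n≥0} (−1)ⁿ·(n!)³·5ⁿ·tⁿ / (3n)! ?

By the ratio test, |a_{n+1}/a_n| = (n+1)³/[(3n+1)·(3n+2)·(3n+3)] · 5 → 5/27.
Thus R = 1/(5/27) = 27/5.

R = 27/5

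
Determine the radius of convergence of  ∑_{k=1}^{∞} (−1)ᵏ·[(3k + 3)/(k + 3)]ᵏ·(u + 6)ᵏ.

R = 1/3

By the Cauchy root test, |a_k|^(1/k) = (3k + 3)/(k + 3) → 3.
Hence the series converges for |u + 6| < 1/(3) = 1/3, so the radius of convergence is 1/3.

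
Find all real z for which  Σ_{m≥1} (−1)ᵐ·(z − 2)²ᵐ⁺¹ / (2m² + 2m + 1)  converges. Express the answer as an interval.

Ratio test: |a_{m+1}/a_m| = (2m² + 2m + 1)/(2(m+1)² + 2(m+1) + 1) → 1 as m → ∞.
Writing y = (z − 2)², the series in y has radius 1, so |z − 2| < √(1) = 1 and R = 1.
At z = 3: absolute convergence follows by limit comparison with Σ 1/m².
When z = 1, the series is dominated by a constant times Σ 1/m², which converges (p = 2 > 1).

[1, 3]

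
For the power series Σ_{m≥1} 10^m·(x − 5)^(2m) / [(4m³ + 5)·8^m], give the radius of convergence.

R = 2√5/5

By the ratio test, |a_{m+1}/a_m| = [(4m³ + 5)/(4(m+1)³ + 5)] · 10/8 → 5/4.
Since the exponent of (x − 5) increases by 2 each term, convergence requires |x − 5|² < 4/5, hence R = 2√5/5.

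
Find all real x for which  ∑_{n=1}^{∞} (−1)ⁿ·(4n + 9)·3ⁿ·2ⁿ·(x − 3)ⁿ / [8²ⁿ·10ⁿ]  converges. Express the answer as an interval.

The ratio of consecutive coefficients is [(4(n+1) + 9)/(4n + 9)] · 3·2/(64·10) → 3/320.
The series converges when 3/320 · |x − 3| < 1, giving R = 320/3.
When x = 329/3, the n-th term does not approach 0; divergence by the term test.
At x = -311/3: the terms have absolute value of order n, which does not tend to 0, so the series diverges by the divergence test.

(-311/3, 329/3)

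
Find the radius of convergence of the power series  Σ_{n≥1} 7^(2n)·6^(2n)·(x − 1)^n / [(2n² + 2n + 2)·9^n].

R = 1/196

Ratio test: |a_{n+1}/a_n| = [(2n² + 2n + 2)/(2(n+1)² + 2(n+1) + 2)] · 49·36/9 → 196 as n → ∞.
The series converges when 196 · |x − 1| < 1, giving R = 1/196.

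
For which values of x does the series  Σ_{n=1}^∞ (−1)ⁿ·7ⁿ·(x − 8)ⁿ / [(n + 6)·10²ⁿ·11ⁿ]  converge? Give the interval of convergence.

Apply the ratio test: |a_{n+1}| / |a_n| = [(n + 6)/((n+1) + 6)] · 7/(100·11), which tends to 7/1100 as n → ∞.
Convergence for |x − 8| · 7/1100 < 1, i.e. |x − 8| < 1100/7. So R = 1100/7.
Check x = 1156/7: convergence follows from the alternating series test (terms decrease monotonically to 0).
At x = -1044/7: the terms are asymptotic to a nonzero constant times 1/n, so the series diverges by limit comparison with Σ 1/n.

(-1044/7, 1156/7]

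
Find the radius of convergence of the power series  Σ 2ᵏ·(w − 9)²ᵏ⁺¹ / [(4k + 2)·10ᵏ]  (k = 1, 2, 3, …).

By the ratio test, |a_{k+1}/a_k| = [(4k + 2)/(4(k+1) + 2)] · 2/10 → 1/5.
Since the exponent of (w − 9) increases by 2 each term, convergence requires |w − 9|² < 5, hence R = √5.

R = √5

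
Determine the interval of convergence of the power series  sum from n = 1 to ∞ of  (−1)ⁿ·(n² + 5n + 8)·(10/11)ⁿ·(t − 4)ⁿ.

Ratio test: |a_{n+1}/a_n| = [((n+1)² + 5(n+1) + 8)/(n² + 5n + 8)] · 10/11 → 10/11 as n → ∞.
Hence the series converges for |t − 4| < 1/(10/11) = 11/10, so the radius of convergence is 11/10.
Check t = 51/10: the terms do not tend to 0, so the series diverges.
Check t = 29/10: the terms have absolute value of order n², which does not tend to 0, so the series diverges by the divergence test.

(29/10, 51/10)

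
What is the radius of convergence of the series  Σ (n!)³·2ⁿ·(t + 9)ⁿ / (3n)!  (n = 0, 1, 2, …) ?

The ratio of consecutive coefficients is (n+1)³/[(3n+1)·(3n+2)·(3n+3)] · 2 → 2/27.
Convergence for |t + 9| · 2/27 < 1, i.e. |t + 9| < 27/2. So R = 27/2.

R = 27/2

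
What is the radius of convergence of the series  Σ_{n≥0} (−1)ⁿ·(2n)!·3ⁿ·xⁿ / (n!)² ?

R = 1/12

Ratio test: |a_{n+1}/a_n| = (2n+1)·(2n+2)/(n+1)² · 3 → 12 as n → ∞.
The series converges when 12 · |x| < 1, giving R = 1/12.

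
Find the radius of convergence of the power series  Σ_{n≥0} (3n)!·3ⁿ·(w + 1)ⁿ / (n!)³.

Ratio test: |a_{n+1}/a_n| = (3n+1)·(3n+2)·(3n+3)/(n+1)³ · 3 → 81 as n → ∞.
Hence the series converges for |w + 1| < 1/(81) = 1/81, so the radius of convergence is 1/81.

R = 1/81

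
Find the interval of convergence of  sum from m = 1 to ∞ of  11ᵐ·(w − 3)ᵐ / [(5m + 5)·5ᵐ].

[28/11, 38/11)

Apply the ratio test: |a_{m+1}| / |a_m| = [(5m + 5)/(5(m+1) + 5)] · 11/5, which tends to 11/5 as m → ∞.
Thus R = 1/(11/5) = 5/11.
Endpoint w = 38/11: the terms behave like c/m; limit comparison with the harmonic series gives divergence.
Check w = 28/11: an alternating series whose terms decrease to 0 in absolute value, so it converges by the Leibniz criterion.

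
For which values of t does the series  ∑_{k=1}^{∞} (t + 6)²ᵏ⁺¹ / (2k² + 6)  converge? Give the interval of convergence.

[-7, -5]

The ratio of consecutive coefficients is (2k² + 6)/(2(k+1)² + 6) → 1.
Successive powers of (t + 6) differ by 2, so the series converges when |t + 6|² · 1 < 1, i.e. |t + 6| < √(1) = 1. So R = 1.
Endpoint t = -5: absolute convergence follows by limit comparison with Σ 1/k².
Check t = -7: the series is dominated by a constant times Σ 1/k², which converges (p = 2 > 1).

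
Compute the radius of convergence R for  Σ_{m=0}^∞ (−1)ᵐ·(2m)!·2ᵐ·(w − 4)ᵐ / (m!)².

Ratio test: |a_{m+1}/a_m| = (2m+1)·(2m+2)/(m+1)² · 2 → 8 as m → ∞.
The series converges when 8 · |w − 4| < 1, giving R = 1/8.

R = 1/8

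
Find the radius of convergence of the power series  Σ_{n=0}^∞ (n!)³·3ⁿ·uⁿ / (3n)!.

By the ratio test, |a_{n+1}/a_n| = (n+1)³/[(3n+1)·(3n+2)·(3n+3)] · 3 → 1/9.
The series converges when 1/9 · |u| < 1, giving R = 9.

R = 9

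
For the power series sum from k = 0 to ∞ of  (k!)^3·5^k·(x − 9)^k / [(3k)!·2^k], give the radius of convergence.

By the ratio test, |a_{k+1}/a_k| = (k+1)³/[(3k+1)·(3k+2)·(3k+3)] · 5/2 → 5/54.
The series converges when 5/54 · |x − 9| < 1, giving R = 54/5.

R = 54/5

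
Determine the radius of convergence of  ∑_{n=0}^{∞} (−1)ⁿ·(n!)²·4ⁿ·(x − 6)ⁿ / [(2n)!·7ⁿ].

Apply the ratio test: |a_{n+1}| / |a_n| = (n+1)²/[(2n+1)·(2n+2)] · 4/7, which tends to 1/7 as n → ∞.
Convergence for |x − 6| · 1/7 < 1, i.e. |x − 6| < 7. So R = 7.

R = 7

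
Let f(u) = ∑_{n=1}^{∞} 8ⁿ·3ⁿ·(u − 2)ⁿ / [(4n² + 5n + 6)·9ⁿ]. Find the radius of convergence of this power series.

R = 3/8

By the ratio test, |a_{n+1}/a_n| = [(4n² + 5n + 6)/(4(n+1)² + 5(n+1) + 6)] · 8·3/9 → 8/3.
The series converges when 8/3 · |u − 2| < 1, giving R = 3/8.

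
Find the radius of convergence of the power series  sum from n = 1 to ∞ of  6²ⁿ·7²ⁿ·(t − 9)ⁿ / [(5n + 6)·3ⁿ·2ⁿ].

R = 1/294

Ratio test: |a_{n+1}/a_n| = [(5n + 6)/(5(n+1) + 6)] · 36·49/(3·2) → 294 as n → ∞.
The series converges when 294 · |t − 9| < 1, giving R = 1/294.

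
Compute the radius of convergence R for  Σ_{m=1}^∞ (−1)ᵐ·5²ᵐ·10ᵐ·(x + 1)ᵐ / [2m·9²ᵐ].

R = 81/250

The ratio of consecutive coefficients is [2m/2(m+1)] · 25·10/81 → 250/81.
Convergence for |x + 1| · 250/81 < 1, i.e. |x + 1| < 81/250. So R = 81/250.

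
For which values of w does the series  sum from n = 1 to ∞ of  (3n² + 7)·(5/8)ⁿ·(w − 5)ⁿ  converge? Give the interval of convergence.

Ratio test: |a_{n+1}/a_n| = [(3(n+1)² + 7)/(3n² + 7)] · 5/8 → 5/8 as n → ∞.
Thus R = 1/(5/8) = 8/5.
When w = 33/5, the terms do not tend to 0, so the series diverges.
When w = 17/5, the n-th term does not approach 0; divergence by the term test.

(17/5, 33/5)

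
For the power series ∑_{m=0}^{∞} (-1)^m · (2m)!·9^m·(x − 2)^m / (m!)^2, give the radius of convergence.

Apply the ratio test: |a_{m+1}| / |a_m| = (2m+1)·(2m+2)/(m+1)² · 9, which tends to 36 as m → ∞.
Hence the series converges for |x − 2| < 1/(36) = 1/36, so the radius of convergence is 1/36.

R = 1/36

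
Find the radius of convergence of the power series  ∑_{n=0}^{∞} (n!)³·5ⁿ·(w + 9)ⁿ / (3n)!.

R = 27/5

By the ratio test, |a_{n+1}/a_n| = (n+1)³/[(3n+1)·(3n+2)·(3n+3)] · 5 → 5/27.
Thus R = 1/(5/27) = 27/5.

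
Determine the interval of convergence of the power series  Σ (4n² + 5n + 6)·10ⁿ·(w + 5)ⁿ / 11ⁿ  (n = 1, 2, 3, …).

(-61/10, -39/10)

By the ratio test, |a_{n+1}/a_n| = [(4(n+1)² + 5(n+1) + 6)/(4n² + 5n + 6)] · 10/11 → 10/11.
Convergence for |w + 5| · 10/11 < 1, i.e. |w + 5| < 11/10. So R = 11/10.
Endpoint w = -39/10: the terms do not tend to 0, so the series diverges.
When w = -61/10, the n-th term does not approach 0; divergence by the term test.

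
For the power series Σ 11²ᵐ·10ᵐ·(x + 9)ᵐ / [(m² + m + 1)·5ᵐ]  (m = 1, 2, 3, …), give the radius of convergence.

R = 1/242

The ratio of consecutive coefficients is [(m² + m + 1)/((m+1)² + (m+1) + 1)] · 121·10/5 → 242.
Thus R = 1/(242) = 1/242.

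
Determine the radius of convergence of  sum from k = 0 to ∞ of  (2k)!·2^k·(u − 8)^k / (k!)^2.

R = 1/8

Apply the ratio test: |a_{k+1}| / |a_k| = (2k+1)·(2k+2)/(k+1)² · 2, which tends to 8 as k → ∞.
The series converges when 8 · |u − 8| < 1, giving R = 1/8.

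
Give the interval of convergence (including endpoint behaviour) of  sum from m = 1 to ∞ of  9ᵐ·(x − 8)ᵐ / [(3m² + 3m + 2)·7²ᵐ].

[23/9, 121/9]

Ratio test: |a_{m+1}/a_m| = [(3m² + 3m + 2)/(3(m+1)² + 3(m+1) + 2)] · 9/49 → 9/49 as m → ∞.
Convergence for |x − 8| · 9/49 < 1, i.e. |x − 8| < 49/9. So R = 49/9.
At x = 121/9: the terms are on the order of 1/m², so the series converges absolutely by comparison with the p-series (p = 2 > 1).
When x = 23/9, absolute convergence follows by limit comparison with Σ 1/m².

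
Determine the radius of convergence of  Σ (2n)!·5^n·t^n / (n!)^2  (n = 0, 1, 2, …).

R = 1/20

The ratio of consecutive coefficients is (2n+1)·(2n+2)/(n+1)² · 5 → 20.
Hence the series converges for |t| < 1/(20) = 1/20, so the radius of convergence is 1/20.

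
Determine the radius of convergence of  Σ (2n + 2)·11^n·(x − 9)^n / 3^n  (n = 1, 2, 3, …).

Apply the ratio test: |a_{n+1}| / |a_n| = [(2(n+1) + 2)/(2n + 2)] · 11/3, which tends to 11/3 as n → ∞.
Convergence for |x − 9| · 11/3 < 1, i.e. |x − 9| < 3/11. So R = 3/11.

R = 3/11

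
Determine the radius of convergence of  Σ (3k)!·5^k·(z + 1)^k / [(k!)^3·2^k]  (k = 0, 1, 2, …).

Ratio test: |a_{k+1}/a_k| = (3k+1)·(3k+2)·(3k+3)/(k+1)³ · 5/2 → 135/2 as k → ∞.
Hence the series converges for |z + 1| < 1/(135/2) = 2/135, so the radius of convergence is 2/135.

R = 2/135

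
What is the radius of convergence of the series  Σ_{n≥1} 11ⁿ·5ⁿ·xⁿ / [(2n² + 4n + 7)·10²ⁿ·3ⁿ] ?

Ratio test: |a_{n+1}/a_n| = [(2n² + 4n + 7)/(2(n+1)² + 4(n+1) + 7)] · 11·5/(100·3) → 11/60 as n → ∞.
Convergence for |x| · 11/60 < 1, i.e. |x| < 60/11. So R = 60/11.

R = 60/11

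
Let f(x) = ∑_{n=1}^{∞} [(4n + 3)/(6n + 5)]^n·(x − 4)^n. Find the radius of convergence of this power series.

R = 3/2

By the Cauchy root test, |a_n|^(1/n) = (4n + 3)/(6n + 5) → 2/3.
The series converges when 2/3 · |x − 4| < 1, giving R = 3/2.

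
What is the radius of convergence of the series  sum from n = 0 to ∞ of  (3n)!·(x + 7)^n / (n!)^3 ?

By the ratio test, |a_{n+1}/a_n| = (3n+1)·(3n+2)·(3n+3)/(n+1)³ → 27.
Hence the series converges for |x + 7| < 1/(27) = 1/27, so the radius of convergence is 1/27.

R = 1/27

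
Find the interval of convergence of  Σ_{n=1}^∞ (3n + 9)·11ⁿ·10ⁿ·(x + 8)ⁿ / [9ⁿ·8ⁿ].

(-476/55, -404/55)

Apply the ratio test: |a_{n+1}| / |a_n| = [(3(n+1) + 9)/(3n + 9)] · 11·10/(9·8), which tends to 55/36 as n → ∞.
Thus R = 1/(55/36) = 36/55.
At x = -404/55: the terms have absolute value of order n, which does not tend to 0, so the series diverges by the divergence test.
At x = -476/55: the n-th term does not approach 0; divergence by the term test.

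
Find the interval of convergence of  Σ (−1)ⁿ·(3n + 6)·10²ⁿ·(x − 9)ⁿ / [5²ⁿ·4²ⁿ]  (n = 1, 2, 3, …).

(5, 13)

The ratio of consecutive coefficients is [(3(n+1) + 6)/(3n + 6)] · 100/(25·16) → 1/4.
Convergence for |x − 9| · 1/4 < 1, i.e. |x − 9| < 4. So R = 4.
Endpoint x = 13: the n-th term does not approach 0; divergence by the term test.
Check x = 5: the n-th term does not approach 0; divergence by the term test.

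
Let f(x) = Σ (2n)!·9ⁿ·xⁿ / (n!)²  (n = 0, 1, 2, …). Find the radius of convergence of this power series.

R = 1/36

By the ratio test, |a_{n+1}/a_n| = (2n+1)·(2n+2)/(n+1)² · 9 → 36.
Thus R = 1/(36) = 1/36.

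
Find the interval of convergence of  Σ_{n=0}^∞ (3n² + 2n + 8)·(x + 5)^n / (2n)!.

By the ratio test, |a_{n+1}/a_n| = (3(n+1)² + 2(n+1) + 8)/(3n² + 2n + 8) · 1/[(2n+1)·(2n+2)] → 0.
Since the limit is 0 < 1 for every x, the series converges on all of ℝ and R = ∞.

(−∞, ∞)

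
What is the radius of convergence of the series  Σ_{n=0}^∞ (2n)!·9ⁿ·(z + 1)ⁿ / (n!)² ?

R = 1/36

Apply the ratio test: |a_{n+1}| / |a_n| = (2n+1)·(2n+2)/(n+1)² · 9, which tends to 36 as n → ∞.
Thus R = 1/(36) = 1/36.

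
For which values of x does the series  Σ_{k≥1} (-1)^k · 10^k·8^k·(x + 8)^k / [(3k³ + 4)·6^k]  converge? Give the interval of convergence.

The ratio of consecutive coefficients is [(3k³ + 4)/(3(k+1)³ + 4)] · 10·8/6 → 40/3.
Convergence for |x + 8| · 40/3 < 1, i.e. |x + 8| < 3/40. So R = 3/40.
When x = -317/40, absolute convergence follows by limit comparison with Σ 1/k³.
Check x = -323/40: the series is dominated by a constant times Σ 1/k³, which converges (p = 3 > 1).

[-323/40, -317/40]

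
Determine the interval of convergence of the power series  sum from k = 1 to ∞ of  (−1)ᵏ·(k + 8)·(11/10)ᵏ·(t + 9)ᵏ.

(-109/11, -89/11)

The ratio of consecutive coefficients is [((k+1) + 8)/(k + 8)] · 11/10 → 11/10.
The series converges when 11/10 · |t + 9| < 1, giving R = 10/11.
Endpoint t = -89/11: the terms have absolute value of order k, which does not tend to 0, so the series diverges by the divergence test.
Check t = -109/11: the terms have absolute value of order k, which does not tend to 0, so the series diverges by the divergence test.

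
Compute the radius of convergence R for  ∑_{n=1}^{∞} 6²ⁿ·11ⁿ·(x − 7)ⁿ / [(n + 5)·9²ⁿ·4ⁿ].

R = 9/11

By the ratio test, |a_{n+1}/a_n| = [(n + 5)/((n+1) + 5)] · 36·11/(81·4) → 11/9.
Hence the series converges for |x − 7| < 1/(11/9) = 9/11, so the radius of convergence is 9/11.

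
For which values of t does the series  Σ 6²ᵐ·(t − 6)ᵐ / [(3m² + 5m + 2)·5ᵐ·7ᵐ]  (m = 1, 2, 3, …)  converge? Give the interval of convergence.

[181/36, 251/36]

Apply the ratio test: |a_{m+1}| / |a_m| = [(3m² + 5m + 2)/(3(m+1)² + 5(m+1) + 2)] · 36/(5·7), which tends to 36/35 as m → ∞.
The series converges when 36/35 · |t − 6| < 1, giving R = 35/36.
When t = 251/36, the series is dominated by a constant times Σ 1/m², which converges (p = 2 > 1).
When t = 181/36, the terms are on the order of 1/m², so the series converges absolutely by comparison with the p-series (p = 2 > 1).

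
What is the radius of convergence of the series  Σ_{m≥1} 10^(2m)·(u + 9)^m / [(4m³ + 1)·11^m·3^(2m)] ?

The ratio of consecutive coefficients is [(4m³ + 1)/(4(m+1)³ + 1)] · 100/(11·9) → 100/99.
The series converges when 100/99 · |u + 9| < 1, giving R = 99/100.

R = 99/100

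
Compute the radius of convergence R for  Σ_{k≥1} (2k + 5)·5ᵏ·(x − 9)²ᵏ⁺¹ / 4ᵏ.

R = 2√5/5

By the ratio test, |a_{k+1}/a_k| = [(2(k+1) + 5)/(2k + 5)] · 5/4 → 5/4.
Successive powers of (x − 9) differ by 2, so the series converges when |x − 9|² · 5/4 < 1, i.e. |x − 9| < √(4/5). So R = 2√5/5.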